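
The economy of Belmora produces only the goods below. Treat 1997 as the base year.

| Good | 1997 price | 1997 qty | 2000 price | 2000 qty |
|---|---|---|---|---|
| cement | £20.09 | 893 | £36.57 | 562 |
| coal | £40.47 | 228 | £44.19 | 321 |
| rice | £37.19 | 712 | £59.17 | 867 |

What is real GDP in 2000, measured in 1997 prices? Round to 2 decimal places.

Real GDP 2000 = Σ (p_1997 × q_2000) = 20.09·562 + 40.47·321 + 37.19·867 = 56525.18.

£56525.18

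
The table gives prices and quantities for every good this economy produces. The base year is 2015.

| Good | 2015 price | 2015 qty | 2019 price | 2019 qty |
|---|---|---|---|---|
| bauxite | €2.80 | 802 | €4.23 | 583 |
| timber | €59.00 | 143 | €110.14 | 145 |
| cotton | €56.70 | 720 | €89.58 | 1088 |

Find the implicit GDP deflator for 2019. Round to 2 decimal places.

Nominal GDP 2019 = 4.23·583 + 110.14·145 + 89.58·1088 = 115899.43.
Real GDP 2019 (at 2015 prices) = 2.80·583 + 59.00·145 + 56.70·1088 = 71877.00.
Deflator = Nominal/Real × 100 = 115899.43/71877.00 × 100 = 161.247.

161.25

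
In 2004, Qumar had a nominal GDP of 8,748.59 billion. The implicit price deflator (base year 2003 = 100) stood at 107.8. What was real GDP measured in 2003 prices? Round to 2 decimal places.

8,115.58 billion

Real GDP = Nominal / (implicit price deflator/100) = 8748.59 / 1.078 = 8115.58.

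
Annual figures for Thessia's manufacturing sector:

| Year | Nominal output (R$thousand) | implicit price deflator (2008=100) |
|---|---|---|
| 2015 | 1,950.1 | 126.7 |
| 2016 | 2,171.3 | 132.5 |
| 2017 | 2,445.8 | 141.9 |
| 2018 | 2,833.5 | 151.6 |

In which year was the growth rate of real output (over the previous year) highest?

2016: real = 2171.3/1.325 = 1638.72; growth vs 2015 (1539.15) = 6.47%.
2017: real = 2445.8/1.419 = 1723.61; growth vs 2016 (1638.72) = 5.18%.
2018: real = 2833.5/1.516 = 1869.06; growth vs 2017 (1723.61) = 8.44%.

2018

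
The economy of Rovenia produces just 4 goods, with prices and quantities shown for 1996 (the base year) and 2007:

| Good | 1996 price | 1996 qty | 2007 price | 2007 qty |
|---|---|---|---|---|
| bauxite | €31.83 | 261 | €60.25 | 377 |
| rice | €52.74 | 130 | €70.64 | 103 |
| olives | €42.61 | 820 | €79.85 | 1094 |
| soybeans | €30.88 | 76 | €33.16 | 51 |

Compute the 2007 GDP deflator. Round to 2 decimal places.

Nominal GDP 2007 = 60.25·377 + 70.64·103 + 79.85·1094 + 33.16·51 = 119037.23.
Real GDP 2007 (at 1996 prices) = 31.83·377 + 52.74·103 + 42.61·1094 + 30.88·51 = 65622.35.
Deflator = Nominal/Real × 100 = 119037.23/65622.35 × 100 = 181.397.

181.40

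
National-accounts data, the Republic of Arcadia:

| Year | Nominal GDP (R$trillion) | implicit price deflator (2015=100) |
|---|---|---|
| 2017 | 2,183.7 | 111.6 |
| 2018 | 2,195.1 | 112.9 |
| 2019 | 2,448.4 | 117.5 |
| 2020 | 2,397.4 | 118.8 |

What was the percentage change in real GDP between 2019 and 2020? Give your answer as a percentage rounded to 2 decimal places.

-3.15%

Real GDP 2019 = 2448.4/1.175 = 2083.74.
Real GDP 2020 = 2397.4/1.188 = 2018.01.
Change = 2018.01/2083.74 − 1 = -0.0315.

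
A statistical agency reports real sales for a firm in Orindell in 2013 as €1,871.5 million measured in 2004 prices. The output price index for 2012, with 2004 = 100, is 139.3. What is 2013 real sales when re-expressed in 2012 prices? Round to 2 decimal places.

€2,607.00 million

Real sales in 2012 prices = Real sales in 2004 prices × (P_2012/P_2004) = 1871.5 × 1.393 = 2607.00.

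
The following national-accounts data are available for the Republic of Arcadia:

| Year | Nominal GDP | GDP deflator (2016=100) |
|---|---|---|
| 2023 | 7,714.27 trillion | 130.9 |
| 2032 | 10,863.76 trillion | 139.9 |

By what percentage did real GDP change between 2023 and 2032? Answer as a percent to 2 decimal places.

31.77%

Real GDP 2023 = 7714.27 / 1.309 = 5893.25.
Real GDP 2032 = 10863.76 / 1.399 = 7765.38.
Real growth = 7765.38 / 5893.25 − 1 = 0.3177.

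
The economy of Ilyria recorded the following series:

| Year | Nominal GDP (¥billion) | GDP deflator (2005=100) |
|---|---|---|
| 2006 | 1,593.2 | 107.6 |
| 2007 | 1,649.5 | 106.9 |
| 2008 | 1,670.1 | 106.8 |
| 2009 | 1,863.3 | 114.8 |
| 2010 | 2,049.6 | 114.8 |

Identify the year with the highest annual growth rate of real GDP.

2007: real = 1649.5/1.069 = 1543.03; growth vs 2006 (1480.67) = 4.21%.
2008: real = 1670.1/1.068 = 1563.76; growth vs 2007 (1543.03) = 1.34%.
2009: real = 1863.3/1.148 = 1623.08; growth vs 2008 (1563.76) = 3.79%.
2010: real = 2049.6/1.148 = 1785.37; growth vs 2009 (1623.08) = 10.00%.

2010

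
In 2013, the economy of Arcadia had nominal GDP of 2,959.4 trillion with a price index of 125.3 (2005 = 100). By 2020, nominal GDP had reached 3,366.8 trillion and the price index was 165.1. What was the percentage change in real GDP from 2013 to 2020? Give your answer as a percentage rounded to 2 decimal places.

Deflate each year: 2013 → 2959.4/1.253 = 2361.85; 2020 → 3366.8/1.651 = 2039.25.
So real GDP changed by 2039.25/2361.85 − 1 = -0.1366, i.e. -13.66%.

-13.66%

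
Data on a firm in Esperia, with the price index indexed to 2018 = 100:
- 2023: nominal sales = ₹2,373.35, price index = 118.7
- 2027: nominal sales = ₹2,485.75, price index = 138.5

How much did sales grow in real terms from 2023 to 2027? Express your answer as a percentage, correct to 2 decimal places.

Real sales 2023 = 2373.35 / 1.187 = 1999.45.
Real sales 2027 = 2485.75 / 1.385 = 1794.77.
Real growth = 1794.77 / 1999.45 − 1 = -0.1024.

-10.24%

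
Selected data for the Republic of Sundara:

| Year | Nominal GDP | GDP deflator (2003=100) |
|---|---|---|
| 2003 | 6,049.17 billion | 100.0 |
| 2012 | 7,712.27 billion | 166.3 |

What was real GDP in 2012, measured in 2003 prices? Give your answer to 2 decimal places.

Real GDP = Nominal / (GDP deflator/100) = 7712.27 / 1.663 = 4637.56.

4,637.56 billion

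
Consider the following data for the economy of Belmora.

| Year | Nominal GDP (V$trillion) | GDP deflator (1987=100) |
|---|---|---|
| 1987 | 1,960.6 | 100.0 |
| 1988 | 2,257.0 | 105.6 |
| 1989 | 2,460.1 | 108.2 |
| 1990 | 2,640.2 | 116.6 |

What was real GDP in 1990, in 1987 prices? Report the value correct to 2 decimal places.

V$2,264.32 trillion

Real GDP 1990 = 2640.2 / 1.166 = 2264.32.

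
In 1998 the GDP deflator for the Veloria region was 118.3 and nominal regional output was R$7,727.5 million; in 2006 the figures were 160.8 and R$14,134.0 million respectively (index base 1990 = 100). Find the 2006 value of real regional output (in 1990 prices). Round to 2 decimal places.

R$8,789.80 million

Real regional output = Nominal / (GDP deflator/100) = 14134.0 / 1.608 = 8789.80.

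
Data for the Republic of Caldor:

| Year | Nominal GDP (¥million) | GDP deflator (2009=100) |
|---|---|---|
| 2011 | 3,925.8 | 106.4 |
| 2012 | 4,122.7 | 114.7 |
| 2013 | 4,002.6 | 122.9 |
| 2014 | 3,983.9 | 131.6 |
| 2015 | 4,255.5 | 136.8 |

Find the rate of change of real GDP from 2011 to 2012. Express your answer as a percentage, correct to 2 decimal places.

-2.58%

Real GDP 2011 = 3925.8/1.064 = 3689.66.
Real GDP 2012 = 4122.7/1.147 = 3594.33.
Change = 3594.33/3689.66 − 1 = -0.0258.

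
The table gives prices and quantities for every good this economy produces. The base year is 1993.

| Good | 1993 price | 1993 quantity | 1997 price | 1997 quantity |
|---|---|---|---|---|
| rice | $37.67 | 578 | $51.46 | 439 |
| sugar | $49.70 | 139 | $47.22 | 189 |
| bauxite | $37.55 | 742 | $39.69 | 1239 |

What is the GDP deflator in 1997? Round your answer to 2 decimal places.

111.37

Nominal GDP 1997 = 51.46·439 + 47.22·189 + 39.69·1239 = 80691.43.
Real GDP 1997 (at 1993 prices) = 37.67·439 + 49.70·189 + 37.55·1239 = 72454.88.
Deflator = Nominal/Real × 100 = 80691.43/72454.88 × 100 = 111.368.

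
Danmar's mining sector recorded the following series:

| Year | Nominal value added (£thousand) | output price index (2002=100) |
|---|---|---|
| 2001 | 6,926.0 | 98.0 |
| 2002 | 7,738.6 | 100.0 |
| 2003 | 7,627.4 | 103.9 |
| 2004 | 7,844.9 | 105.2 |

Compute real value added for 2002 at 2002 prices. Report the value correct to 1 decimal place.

£7,738.6 thousand

Real value added 2002 = 7738.6 / 1.000 = 7738.60.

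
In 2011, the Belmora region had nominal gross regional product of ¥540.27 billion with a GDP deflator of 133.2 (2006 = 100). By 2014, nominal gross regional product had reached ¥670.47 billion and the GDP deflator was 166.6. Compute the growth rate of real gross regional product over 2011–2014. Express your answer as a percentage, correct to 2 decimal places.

Real gross regional product 2011 = 540.27 / 1.332 = 405.61.
Real gross regional product 2014 = 670.47 / 1.666 = 402.44.
Real growth = 402.44 / 405.61 − 1 = -0.0078.

-0.78%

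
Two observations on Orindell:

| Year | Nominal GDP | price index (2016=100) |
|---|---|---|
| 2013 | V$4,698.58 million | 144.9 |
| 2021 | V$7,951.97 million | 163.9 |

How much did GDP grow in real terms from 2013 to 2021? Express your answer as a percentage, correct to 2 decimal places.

49.62%

Deflate each year: 2013 → 4698.58/1.449 = 3242.64; 2021 → 7951.97/1.639 = 4851.72.
So real GDP changed by 4851.72/3242.64 − 1 = 0.4962, i.e. 49.62%.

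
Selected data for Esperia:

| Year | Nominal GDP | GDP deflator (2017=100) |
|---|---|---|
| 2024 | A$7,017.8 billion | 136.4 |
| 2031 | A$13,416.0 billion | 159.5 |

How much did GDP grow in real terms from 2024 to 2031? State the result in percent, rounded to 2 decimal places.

Real GDP 2024 = 7017.8 / 1.364 = 5145.01.
Real GDP 2031 = 13416.0 / 1.595 = 8411.29.
Real growth = 8411.29 / 5145.01 − 1 = 0.6348.

63.48%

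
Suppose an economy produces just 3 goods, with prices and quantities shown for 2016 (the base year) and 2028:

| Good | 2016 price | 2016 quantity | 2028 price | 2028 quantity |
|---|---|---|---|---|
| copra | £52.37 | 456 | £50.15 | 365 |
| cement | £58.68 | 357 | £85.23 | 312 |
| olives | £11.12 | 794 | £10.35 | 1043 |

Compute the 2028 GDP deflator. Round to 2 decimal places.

Nominal GDP 2028 = 50.15·365 + 85.23·312 + 10.35·1043 = 55691.56.
Real GDP 2028 (at 2016 prices) = 52.37·365 + 58.68·312 + 11.12·1043 = 49021.37.
Deflator = Nominal/Real × 100 = 55691.56/49021.37 × 100 = 113.607.

113.61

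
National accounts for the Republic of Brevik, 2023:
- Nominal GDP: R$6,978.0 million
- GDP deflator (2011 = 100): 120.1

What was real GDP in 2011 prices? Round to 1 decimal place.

Real GDP = Nominal / (GDP deflator/100) = 6978.0 / 1.201 = 5810.16.

R$5,810.2 million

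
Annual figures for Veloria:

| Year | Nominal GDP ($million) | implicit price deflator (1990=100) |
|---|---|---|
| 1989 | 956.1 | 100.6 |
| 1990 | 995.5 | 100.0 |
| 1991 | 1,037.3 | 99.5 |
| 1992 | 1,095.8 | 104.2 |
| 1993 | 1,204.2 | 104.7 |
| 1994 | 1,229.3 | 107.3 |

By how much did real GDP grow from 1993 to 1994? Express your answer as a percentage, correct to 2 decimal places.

Real GDP 1993 = 1204.2/1.047 = 1150.14.
Real GDP 1994 = 1229.3/1.073 = 1145.67.
Change = 1145.67/1150.14 − 1 = -0.0039.

-0.39%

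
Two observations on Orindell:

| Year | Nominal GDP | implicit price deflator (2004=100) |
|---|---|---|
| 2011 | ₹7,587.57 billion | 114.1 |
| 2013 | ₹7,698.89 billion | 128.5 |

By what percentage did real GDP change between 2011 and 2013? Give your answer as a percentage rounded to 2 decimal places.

-9.90%

Real GDP 2011 = 7587.57 / 1.141 = 6649.93.
Real GDP 2013 = 7698.89 / 1.285 = 5991.35.
Real growth = 5991.35 / 6649.93 − 1 = -0.0990.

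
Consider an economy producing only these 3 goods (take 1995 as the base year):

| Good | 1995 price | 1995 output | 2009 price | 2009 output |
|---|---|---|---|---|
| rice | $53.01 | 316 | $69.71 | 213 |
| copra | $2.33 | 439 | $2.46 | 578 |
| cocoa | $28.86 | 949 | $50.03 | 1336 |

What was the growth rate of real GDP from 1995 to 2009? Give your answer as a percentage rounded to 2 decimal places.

Real GDP 1995 = Nominal GDP 1995 = 53.01·316 + 2.33·439 + 28.86·949 = 45162.17.
Real GDP 2009 (at 1995 prices) = 53.01·213 + 2.33·578 + 28.86·1336 = 51194.83.
Real growth = 51194.83/45162.17 − 1 = 0.1336.

13.36%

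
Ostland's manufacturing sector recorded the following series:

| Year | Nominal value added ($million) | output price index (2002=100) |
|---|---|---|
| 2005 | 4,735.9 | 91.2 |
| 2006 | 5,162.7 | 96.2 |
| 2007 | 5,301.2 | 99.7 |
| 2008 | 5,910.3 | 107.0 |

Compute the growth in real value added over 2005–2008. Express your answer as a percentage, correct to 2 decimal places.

6.37%

Real value added 2005 = 4735.9/0.912 = 5192.87.
Real value added 2008 = 5910.3/1.070 = 5523.64.
Change = 5523.64/5192.87 − 1 = 0.0637.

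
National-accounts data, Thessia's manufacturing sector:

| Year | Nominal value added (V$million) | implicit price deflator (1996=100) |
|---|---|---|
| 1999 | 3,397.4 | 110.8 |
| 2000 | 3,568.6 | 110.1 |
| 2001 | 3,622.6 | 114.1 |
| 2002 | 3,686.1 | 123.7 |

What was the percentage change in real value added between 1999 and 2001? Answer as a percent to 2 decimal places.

Real value added 1999 = 3397.4/1.108 = 3066.25.
Real value added 2001 = 3622.6/1.141 = 3174.93.
Change = 3174.93/3066.25 − 1 = 0.0354.

3.54%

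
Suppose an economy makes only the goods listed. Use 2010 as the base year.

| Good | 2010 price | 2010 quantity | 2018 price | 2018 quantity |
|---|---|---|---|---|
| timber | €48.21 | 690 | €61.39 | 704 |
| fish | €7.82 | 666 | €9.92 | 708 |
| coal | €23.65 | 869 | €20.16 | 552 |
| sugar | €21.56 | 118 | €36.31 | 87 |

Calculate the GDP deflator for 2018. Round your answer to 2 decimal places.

118.60

Nominal GDP 2018 = 61.39·704 + 9.92·708 + 20.16·552 + 36.31·87 = 64529.21.
Real GDP 2018 (at 2010 prices) = 48.21·704 + 7.82·708 + 23.65·552 + 21.56·87 = 54406.92.
Deflator = Nominal/Real × 100 = 64529.21/54406.92 × 100 = 118.605.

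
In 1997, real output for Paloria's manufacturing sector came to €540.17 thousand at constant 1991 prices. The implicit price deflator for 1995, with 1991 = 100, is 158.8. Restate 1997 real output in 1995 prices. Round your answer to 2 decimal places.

€857.79 thousand

Real output in 1995 prices = Real output in 1991 prices × (P_1995/P_1991) = 540.17 × 1.588 = 857.79.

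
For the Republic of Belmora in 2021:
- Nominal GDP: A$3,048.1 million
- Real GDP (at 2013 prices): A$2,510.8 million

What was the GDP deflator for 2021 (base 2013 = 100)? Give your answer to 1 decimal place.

GDP deflator = (Nominal / Real) × 100 = 3048.1 / 2510.8 × 100 = 121.40.

121.4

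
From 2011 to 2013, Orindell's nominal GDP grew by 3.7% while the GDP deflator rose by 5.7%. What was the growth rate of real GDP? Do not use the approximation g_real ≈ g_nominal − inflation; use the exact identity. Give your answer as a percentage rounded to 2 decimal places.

(1 + g_nom) = (1 + g_real)(1 + π), so g_real = 1.0370 / 1.0570 − 1 = -0.01892.

-1.89%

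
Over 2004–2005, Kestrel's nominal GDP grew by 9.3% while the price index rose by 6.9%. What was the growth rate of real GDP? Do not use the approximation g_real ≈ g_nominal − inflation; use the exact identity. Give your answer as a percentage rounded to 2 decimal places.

2.25%

(1 + g_nom) = (1 + g_real)(1 + π), so g_real = 1.0930 / 1.0690 − 1 = 0.02245.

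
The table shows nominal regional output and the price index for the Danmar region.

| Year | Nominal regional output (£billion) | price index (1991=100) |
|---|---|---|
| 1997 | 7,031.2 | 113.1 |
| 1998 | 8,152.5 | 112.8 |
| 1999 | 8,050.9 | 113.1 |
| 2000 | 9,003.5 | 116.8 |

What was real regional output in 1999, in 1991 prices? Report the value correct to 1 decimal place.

Real regional output 1999 = 8050.9 / 1.131 = 7118.39.

£7,118.4 billion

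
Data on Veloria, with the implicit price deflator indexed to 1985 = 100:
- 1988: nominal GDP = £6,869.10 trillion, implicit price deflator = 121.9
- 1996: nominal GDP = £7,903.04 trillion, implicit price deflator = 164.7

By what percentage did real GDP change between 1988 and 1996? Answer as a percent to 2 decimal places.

Deflate each year: 1988 → 6869.10/1.219 = 5635.03; 1996 → 7903.04/1.647 = 4798.45.
So real GDP changed by 4798.45/5635.03 − 1 = -0.1485, i.e. -14.85%.

-14.85%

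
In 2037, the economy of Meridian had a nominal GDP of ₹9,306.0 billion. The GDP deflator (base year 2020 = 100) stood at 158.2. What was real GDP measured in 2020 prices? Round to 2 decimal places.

₹5,882.43 billion

Real GDP = Nominal / (GDP deflator/100) = 9306.0 / 1.582 = 5882.43.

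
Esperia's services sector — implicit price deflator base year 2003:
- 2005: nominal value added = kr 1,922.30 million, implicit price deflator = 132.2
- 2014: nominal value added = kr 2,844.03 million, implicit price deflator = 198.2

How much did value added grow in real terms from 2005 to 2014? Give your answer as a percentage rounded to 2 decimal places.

-1.32%

Deflate each year: 2005 → 1922.30/1.322 = 1454.08; 2014 → 2844.03/1.982 = 1434.93.
So real value added changed by 1434.93/1454.08 − 1 = -0.0132, i.e. -1.32%.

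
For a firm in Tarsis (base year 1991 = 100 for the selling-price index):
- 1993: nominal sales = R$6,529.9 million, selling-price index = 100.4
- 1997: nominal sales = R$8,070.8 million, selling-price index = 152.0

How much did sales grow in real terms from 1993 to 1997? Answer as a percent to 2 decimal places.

-18.36%

Real sales 1993 = 6529.9 / 1.004 = 6503.88.
Real sales 1997 = 8070.8 / 1.520 = 5309.74.
Real growth = 5309.74 / 6503.88 − 1 = -0.1836.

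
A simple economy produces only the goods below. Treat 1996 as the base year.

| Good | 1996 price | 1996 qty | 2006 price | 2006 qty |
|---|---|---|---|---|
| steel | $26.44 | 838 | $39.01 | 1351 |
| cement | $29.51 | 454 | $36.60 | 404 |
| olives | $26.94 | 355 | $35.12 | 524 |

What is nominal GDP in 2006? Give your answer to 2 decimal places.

$85891.79

Nominal GDP 2006 = Σ (p_2006 × q_2006) = 39.01·1351 + 36.60·404 + 35.12·524 = 85891.79.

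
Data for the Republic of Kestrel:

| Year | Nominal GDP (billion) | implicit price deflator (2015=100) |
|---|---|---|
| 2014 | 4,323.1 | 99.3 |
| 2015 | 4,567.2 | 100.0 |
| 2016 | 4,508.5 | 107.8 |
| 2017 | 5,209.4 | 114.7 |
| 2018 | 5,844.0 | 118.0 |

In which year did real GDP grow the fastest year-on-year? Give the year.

2018

2015: real = 4567.2/1.000 = 4567.20; growth vs 2014 (4353.58) = 4.91%.
2016: real = 4508.5/1.078 = 4182.28; growth vs 2015 (4567.20) = -8.43%.
2017: real = 5209.4/1.147 = 4541.76; growth vs 2016 (4182.28) = 8.60%.
2018: real = 5844.0/1.180 = 4952.54; growth vs 2017 (4541.76) = 9.04%.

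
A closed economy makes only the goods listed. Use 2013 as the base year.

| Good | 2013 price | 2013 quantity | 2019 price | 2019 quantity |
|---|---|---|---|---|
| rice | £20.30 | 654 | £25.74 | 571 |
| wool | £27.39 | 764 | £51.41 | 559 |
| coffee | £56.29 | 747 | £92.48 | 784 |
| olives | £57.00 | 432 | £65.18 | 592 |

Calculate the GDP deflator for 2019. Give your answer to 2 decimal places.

147.48

Nominal GDP 2019 = 25.74·571 + 51.41·559 + 92.48·784 + 65.18·592 = 154526.61.
Real GDP 2019 (at 2013 prices) = 20.30·571 + 27.39·559 + 56.29·784 + 57.00·592 = 104777.67.
Deflator = Nominal/Real × 100 = 154526.61/104777.67 × 100 = 147.480.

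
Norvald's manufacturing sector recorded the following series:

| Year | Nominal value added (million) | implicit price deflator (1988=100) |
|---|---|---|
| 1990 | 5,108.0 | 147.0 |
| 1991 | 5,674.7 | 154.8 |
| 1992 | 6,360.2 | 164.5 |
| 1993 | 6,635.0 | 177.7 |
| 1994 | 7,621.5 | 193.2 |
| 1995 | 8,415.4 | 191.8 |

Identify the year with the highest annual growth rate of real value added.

1991: real = 5674.7/1.548 = 3665.83; growth vs 1990 (3474.83) = 5.50%.
1992: real = 6360.2/1.645 = 3866.38; growth vs 1991 (3665.83) = 5.47%.
1993: real = 6635.0/1.777 = 3733.82; growth vs 1992 (3866.38) = -3.43%.
1994: real = 7621.5/1.932 = 3944.88; growth vs 1993 (3733.82) = 5.65%.
1995: real = 8415.4/1.918 = 4387.59; growth vs 1994 (3944.88) = 11.22%.

1995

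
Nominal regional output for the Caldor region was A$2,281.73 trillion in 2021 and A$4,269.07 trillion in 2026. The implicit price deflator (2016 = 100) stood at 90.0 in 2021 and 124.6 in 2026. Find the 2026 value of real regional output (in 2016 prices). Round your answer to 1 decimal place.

Real regional output = Nominal / (implicit price deflator/100) = 4269.07 / 1.246 = 3426.22.

A$3,426.2 trillion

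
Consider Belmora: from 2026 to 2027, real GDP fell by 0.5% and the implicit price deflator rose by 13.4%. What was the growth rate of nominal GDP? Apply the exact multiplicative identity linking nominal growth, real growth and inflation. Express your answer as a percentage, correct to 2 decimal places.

12.83%

(1 + g_nom) = (1 + g_real)(1 + π) = 0.9950 × 1.1340 = 1.12833.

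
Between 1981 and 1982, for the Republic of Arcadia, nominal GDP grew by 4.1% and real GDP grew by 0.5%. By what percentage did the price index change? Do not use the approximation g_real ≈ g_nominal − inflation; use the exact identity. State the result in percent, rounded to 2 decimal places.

(1 + g_nom) = (1 + g_real)(1 + π), so π = 1.0410 / 1.0050 − 1 = 0.03582.

3.58%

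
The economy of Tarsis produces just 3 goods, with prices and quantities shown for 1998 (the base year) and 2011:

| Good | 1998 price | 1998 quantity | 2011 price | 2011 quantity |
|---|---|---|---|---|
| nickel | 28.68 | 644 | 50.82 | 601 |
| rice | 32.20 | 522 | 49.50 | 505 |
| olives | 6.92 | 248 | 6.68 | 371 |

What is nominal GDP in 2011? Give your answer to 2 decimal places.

58018.60

Nominal GDP 2011 = Σ (p_2011 × q_2011) = 50.82·601 + 49.50·505 + 6.68·371 = 58018.60.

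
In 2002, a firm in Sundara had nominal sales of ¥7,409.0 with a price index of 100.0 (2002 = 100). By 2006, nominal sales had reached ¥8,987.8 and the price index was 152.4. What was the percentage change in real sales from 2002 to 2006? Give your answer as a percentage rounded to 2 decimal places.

-20.40%

Real sales 2002 = 7409.0 / 1.000 = 7409.00.
Real sales 2006 = 8987.8 / 1.524 = 5897.51.
Real growth = 5897.51 / 7409.00 − 1 = -0.2040.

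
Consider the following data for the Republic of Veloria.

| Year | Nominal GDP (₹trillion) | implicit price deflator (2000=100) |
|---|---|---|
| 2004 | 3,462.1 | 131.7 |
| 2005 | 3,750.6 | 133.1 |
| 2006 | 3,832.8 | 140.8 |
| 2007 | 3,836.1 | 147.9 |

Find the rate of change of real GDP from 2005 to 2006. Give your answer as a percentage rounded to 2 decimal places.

Real GDP 2005 = 3750.6/1.331 = 2817.88.
Real GDP 2006 = 3832.8/1.408 = 2722.16.
Change = 2722.16/2817.88 − 1 = -0.0340.

-3.40%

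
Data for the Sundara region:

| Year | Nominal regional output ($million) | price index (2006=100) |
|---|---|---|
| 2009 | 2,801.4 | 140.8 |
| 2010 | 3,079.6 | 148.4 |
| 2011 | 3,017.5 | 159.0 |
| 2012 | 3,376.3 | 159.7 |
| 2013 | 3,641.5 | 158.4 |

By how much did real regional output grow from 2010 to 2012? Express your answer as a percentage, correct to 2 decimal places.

Real regional output 2010 = 3079.6/1.484 = 2075.20.
Real regional output 2012 = 3376.3/1.597 = 2114.15.
Change = 2114.15/2075.20 − 1 = 0.0188.

1.88%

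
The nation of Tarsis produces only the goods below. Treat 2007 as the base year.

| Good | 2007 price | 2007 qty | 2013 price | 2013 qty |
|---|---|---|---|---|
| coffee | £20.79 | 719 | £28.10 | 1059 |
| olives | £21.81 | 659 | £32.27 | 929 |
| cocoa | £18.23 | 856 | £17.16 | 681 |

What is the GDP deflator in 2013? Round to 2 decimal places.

Nominal GDP 2013 = 28.10·1059 + 32.27·929 + 17.16·681 = 71422.69.
Real GDP 2013 (at 2007 prices) = 20.79·1059 + 21.81·929 + 18.23·681 = 54692.73.
Deflator = Nominal/Real × 100 = 71422.69/54692.73 × 100 = 130.589.

130.59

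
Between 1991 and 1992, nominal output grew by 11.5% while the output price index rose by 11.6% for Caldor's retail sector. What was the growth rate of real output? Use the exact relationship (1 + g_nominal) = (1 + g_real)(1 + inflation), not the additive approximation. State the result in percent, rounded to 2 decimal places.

(1 + g_nom) = (1 + g_real)(1 + π), so g_real = 1.1150 / 1.1160 − 1 = -0.00090.

-0.09%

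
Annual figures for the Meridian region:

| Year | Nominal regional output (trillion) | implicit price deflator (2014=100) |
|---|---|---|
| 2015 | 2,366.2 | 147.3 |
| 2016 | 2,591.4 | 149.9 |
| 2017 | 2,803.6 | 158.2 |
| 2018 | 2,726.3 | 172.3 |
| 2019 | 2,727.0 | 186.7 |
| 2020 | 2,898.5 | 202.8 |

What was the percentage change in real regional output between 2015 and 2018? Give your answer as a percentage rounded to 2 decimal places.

-1.50%

Real regional output 2015 = 2366.2/1.473 = 1606.38.
Real regional output 2018 = 2726.3/1.723 = 1582.30.
Change = 1582.30/1606.38 − 1 = -0.0150.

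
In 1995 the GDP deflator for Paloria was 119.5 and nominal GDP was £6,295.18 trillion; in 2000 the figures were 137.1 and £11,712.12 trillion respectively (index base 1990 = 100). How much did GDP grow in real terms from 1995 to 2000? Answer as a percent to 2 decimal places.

62.17%

Deflate each year: 1995 → 6295.18/1.195 = 5267.93; 2000 → 11712.12/1.371 = 8542.76.
So real GDP changed by 8542.76/5267.93 − 1 = 0.6217, i.e. 62.17%.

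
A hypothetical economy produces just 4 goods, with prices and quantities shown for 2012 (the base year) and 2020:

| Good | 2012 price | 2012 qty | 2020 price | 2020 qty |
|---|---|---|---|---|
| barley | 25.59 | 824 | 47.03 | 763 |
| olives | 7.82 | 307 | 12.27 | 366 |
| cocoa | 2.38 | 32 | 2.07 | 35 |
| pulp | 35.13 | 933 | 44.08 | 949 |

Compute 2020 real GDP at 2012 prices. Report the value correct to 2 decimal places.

55808.96

Real GDP 2020 = Σ (p_2012 × q_2020) = 25.59·763 + 7.82·366 + 2.38·35 + 35.13·949 = 55808.96.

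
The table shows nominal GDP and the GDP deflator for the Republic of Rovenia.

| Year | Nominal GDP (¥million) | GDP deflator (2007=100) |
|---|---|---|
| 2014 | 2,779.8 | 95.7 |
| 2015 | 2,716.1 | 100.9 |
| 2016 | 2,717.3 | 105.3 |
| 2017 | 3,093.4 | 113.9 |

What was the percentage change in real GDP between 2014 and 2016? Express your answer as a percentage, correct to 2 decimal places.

Real GDP 2014 = 2779.8/0.957 = 2904.70.
Real GDP 2016 = 2717.3/1.053 = 2580.53.
Change = 2580.53/2904.70 − 1 = -0.1116.

-11.16%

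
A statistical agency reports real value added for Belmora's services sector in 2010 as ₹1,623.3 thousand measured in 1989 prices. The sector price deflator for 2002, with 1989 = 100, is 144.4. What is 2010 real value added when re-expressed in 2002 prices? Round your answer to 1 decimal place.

₹2,344.0 thousand

Real value added in 2002 prices = Real value added in 1989 prices × (P_2002/P_1989) = 1623.3 × 1.444 = 2344.05.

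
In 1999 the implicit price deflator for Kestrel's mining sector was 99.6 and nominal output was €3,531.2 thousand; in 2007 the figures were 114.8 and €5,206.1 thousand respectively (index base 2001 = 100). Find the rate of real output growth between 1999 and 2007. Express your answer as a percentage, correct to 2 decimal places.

27.91%

Deflate each year: 1999 → 3531.2/0.996 = 3545.38; 2007 → 5206.1/1.148 = 4534.93.
So real output changed by 4534.93/3545.38 − 1 = 0.2791, i.e. 27.91%.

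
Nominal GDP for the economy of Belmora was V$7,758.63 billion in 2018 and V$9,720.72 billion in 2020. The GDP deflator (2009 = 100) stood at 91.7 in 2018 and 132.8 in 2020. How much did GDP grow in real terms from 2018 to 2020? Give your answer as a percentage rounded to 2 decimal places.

Deflate each year: 2018 → 7758.63/0.917 = 8460.88; 2020 → 9720.72/1.328 = 7319.82.
So real GDP changed by 7319.82/8460.88 − 1 = -0.1349, i.e. -13.49%.

-13.49%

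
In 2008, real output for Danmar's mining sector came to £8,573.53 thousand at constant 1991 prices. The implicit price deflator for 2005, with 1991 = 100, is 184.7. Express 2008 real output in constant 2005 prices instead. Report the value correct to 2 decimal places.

Real output in 2005 prices = Real output in 1991 prices × (P_2005/P_1991) = 8573.53 × 1.847 = 15835.31.

£15,835.31 thousand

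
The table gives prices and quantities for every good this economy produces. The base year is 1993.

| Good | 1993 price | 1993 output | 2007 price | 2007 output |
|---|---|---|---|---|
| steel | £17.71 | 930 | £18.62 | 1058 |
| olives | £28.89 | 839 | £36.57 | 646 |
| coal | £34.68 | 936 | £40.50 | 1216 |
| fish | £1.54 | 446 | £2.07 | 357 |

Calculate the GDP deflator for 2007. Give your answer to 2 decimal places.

116.46

Nominal GDP 2007 = 18.62·1058 + 36.57·646 + 40.50·1216 + 2.07·357 = 93311.17.
Real GDP 2007 (at 1993 prices) = 17.71·1058 + 28.89·646 + 34.68·1216 + 1.54·357 = 80120.78.
Deflator = Nominal/Real × 100 = 93311.17/80120.78 × 100 = 116.463.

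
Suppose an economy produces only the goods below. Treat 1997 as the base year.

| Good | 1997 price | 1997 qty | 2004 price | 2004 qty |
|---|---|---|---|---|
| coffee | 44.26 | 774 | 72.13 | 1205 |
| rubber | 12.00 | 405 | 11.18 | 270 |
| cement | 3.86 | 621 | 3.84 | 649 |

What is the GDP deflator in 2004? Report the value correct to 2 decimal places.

156.45

Nominal GDP 2004 = 72.13·1205 + 11.18·270 + 3.84·649 = 92427.41.
Real GDP 2004 (at 1997 prices) = 44.26·1205 + 12.00·270 + 3.86·649 = 59078.44.
Deflator = Nominal/Real × 100 = 92427.41/59078.44 × 100 = 156.449.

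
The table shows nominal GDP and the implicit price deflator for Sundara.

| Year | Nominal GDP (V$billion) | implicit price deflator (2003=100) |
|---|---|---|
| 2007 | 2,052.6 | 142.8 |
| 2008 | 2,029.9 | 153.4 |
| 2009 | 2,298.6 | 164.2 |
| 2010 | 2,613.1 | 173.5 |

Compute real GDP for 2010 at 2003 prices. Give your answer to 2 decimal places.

Real GDP 2010 = 2613.1 / 1.735 = 1506.11.

V$1,506.11 billion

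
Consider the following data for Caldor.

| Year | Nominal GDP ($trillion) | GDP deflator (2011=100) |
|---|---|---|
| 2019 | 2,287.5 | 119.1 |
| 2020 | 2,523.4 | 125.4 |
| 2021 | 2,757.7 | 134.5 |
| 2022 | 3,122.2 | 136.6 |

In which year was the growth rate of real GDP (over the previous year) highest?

2022

2020: real = 2523.4/1.254 = 2012.28; growth vs 2019 (1920.65) = 4.77%.
2021: real = 2757.7/1.345 = 2050.33; growth vs 2020 (2012.28) = 1.89%.
2022: real = 3122.2/1.366 = 2285.65; growth vs 2021 (2050.33) = 11.48%.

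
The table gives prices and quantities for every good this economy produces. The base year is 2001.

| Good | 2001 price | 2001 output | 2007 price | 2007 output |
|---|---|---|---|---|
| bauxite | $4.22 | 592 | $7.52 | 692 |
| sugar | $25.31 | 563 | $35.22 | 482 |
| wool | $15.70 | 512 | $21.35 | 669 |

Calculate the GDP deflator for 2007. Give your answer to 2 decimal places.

142.31

Nominal GDP 2007 = 7.52·692 + 35.22·482 + 21.35·669 = 36463.03.
Real GDP 2007 (at 2001 prices) = 4.22·692 + 25.31·482 + 15.70·669 = 25622.96.
Deflator = Nominal/Real × 100 = 36463.03/25622.96 × 100 = 142.306.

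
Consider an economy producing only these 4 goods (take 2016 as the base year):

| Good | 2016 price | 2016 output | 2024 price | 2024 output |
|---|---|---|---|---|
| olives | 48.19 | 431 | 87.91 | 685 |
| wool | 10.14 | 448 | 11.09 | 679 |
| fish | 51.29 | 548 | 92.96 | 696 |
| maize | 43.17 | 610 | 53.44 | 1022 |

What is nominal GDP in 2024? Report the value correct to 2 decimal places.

187064.30

Nominal GDP 2024 = Σ (p_2024 × q_2024) = 87.91·685 + 11.09·679 + 92.96·696 + 53.44·1022 = 187064.30.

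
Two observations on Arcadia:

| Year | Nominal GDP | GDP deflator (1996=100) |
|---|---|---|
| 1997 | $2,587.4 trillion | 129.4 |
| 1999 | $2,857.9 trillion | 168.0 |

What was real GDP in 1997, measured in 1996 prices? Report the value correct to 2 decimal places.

$1,999.54 trillion

Real GDP = Nominal / (GDP deflator/100) = 2587.4 / 1.294 = 1999.54.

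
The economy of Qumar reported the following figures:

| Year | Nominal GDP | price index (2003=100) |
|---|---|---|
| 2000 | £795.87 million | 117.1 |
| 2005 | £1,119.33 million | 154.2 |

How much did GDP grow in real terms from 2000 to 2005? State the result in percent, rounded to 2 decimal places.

6.80%

Deflate each year: 2000 → 795.87/1.171 = 679.65; 2005 → 1119.33/1.542 = 725.89.
So real GDP changed by 725.89/679.65 − 1 = 0.0680, i.e. 6.80%.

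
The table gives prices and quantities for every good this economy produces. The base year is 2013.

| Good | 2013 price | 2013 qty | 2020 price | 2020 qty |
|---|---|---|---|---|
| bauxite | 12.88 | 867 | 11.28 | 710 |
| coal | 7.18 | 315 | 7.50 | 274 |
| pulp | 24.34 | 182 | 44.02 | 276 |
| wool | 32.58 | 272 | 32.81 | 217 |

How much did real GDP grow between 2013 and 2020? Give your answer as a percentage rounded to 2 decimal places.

-6.81%

Real GDP 2013 = Nominal GDP 2013 = 12.88·867 + 7.18·315 + 24.34·182 + 32.58·272 = 26720.30.
Real GDP 2020 (at 2013 prices) = 12.88·710 + 7.18·274 + 24.34·276 + 32.58·217 = 24899.82.
Real growth = 24899.82/26720.30 − 1 = -0.0681.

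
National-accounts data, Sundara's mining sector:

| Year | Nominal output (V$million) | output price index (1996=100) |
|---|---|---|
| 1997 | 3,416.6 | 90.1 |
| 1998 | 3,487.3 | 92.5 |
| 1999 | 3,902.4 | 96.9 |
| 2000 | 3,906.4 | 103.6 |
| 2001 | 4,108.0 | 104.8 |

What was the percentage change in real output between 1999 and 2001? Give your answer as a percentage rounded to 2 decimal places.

-2.67%

Real output 1999 = 3902.4/0.969 = 4027.24.
Real output 2001 = 4108.0/1.048 = 3919.85.
Change = 3919.85/4027.24 − 1 = -0.0267.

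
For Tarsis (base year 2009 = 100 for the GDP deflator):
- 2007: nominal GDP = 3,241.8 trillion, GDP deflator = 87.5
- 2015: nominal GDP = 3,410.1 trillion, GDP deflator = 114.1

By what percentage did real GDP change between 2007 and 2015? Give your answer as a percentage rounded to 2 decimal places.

-19.33%

Deflate each year: 2007 → 3241.8/0.875 = 3704.91; 2015 → 3410.1/1.141 = 2988.69.
So real GDP changed by 2988.69/3704.91 − 1 = -0.1933, i.e. -19.33%.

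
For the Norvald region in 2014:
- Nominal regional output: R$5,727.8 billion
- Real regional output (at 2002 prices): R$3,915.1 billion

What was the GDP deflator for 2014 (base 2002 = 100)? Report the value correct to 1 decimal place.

GDP deflator = (Nominal / Real) × 100 = 5727.8 / 3915.1 × 100 = 146.30.

146.3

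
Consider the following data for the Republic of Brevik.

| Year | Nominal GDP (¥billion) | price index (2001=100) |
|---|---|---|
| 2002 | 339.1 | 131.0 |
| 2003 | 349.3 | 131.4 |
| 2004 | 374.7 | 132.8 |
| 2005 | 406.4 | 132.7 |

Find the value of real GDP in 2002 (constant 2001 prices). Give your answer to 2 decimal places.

¥258.85 billion

Real GDP 2002 = 339.1 / 1.310 = 258.85.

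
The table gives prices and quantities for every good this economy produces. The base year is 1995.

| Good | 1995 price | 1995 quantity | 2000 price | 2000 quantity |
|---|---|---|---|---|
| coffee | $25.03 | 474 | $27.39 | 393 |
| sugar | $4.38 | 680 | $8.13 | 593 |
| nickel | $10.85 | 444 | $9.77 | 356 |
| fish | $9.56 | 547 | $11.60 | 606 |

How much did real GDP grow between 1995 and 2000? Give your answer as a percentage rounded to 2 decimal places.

-11.25%

Real GDP 1995 = Nominal GDP 1995 = 25.03·474 + 4.38·680 + 10.85·444 + 9.56·547 = 24889.34.
Real GDP 2000 (at 1995 prices) = 25.03·393 + 4.38·593 + 10.85·356 + 9.56·606 = 22090.09.
Real growth = 22090.09/24889.34 − 1 = -0.1125.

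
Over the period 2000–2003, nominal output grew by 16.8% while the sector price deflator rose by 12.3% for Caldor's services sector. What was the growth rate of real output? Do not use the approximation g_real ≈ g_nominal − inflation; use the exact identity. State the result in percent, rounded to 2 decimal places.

(1 + g_nom) = (1 + g_real)(1 + π), so g_real = 1.1680 / 1.1230 − 1 = 0.04007.

4.01%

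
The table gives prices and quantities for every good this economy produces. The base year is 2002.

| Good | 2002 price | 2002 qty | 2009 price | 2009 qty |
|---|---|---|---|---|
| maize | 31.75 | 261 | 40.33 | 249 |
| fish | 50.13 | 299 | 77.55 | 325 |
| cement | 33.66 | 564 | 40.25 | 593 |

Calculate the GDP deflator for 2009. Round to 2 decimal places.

Nominal GDP 2009 = 40.33·249 + 77.55·325 + 40.25·593 = 59114.17.
Real GDP 2009 (at 2002 prices) = 31.75·249 + 50.13·325 + 33.66·593 = 44158.38.
Deflator = Nominal/Real × 100 = 59114.17/44158.38 × 100 = 133.869.

133.87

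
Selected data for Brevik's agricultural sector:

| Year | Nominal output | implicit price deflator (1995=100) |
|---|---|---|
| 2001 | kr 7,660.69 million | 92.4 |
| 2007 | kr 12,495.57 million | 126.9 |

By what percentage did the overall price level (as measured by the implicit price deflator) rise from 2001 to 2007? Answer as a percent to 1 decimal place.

Price-level change = 126.9 / 92.4 − 1 = 0.3734.

37.3%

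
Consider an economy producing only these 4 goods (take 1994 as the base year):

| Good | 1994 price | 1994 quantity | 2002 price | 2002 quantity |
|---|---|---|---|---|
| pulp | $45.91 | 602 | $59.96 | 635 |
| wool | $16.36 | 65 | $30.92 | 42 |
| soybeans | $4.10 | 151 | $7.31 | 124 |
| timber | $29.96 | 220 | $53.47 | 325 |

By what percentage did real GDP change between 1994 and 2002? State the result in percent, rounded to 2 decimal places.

11.62%

Real GDP 1994 = Nominal GDP 1994 = 45.91·602 + 16.36·65 + 4.10·151 + 29.96·220 = 35911.52.
Real GDP 2002 (at 1994 prices) = 45.91·635 + 16.36·42 + 4.10·124 + 29.96·325 = 40085.37.
Real growth = 40085.37/35911.52 − 1 = 0.1162.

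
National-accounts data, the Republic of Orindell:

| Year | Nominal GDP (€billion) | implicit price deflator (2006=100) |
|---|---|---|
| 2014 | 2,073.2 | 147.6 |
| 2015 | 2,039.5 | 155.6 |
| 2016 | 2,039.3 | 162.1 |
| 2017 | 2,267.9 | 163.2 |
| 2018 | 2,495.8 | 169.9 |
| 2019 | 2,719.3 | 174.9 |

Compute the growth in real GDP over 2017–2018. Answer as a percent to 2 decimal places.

5.71%

Real GDP 2017 = 2267.9/1.632 = 1389.64.
Real GDP 2018 = 2495.8/1.699 = 1468.98.
Change = 1468.98/1389.64 − 1 = 0.0571.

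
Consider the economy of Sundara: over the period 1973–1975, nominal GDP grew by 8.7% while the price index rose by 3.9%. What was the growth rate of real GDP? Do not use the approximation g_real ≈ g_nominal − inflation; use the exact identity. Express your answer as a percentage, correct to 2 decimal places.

4.62%

(1 + g_nom) = (1 + g_real)(1 + π), so g_real = 1.0870 / 1.0390 − 1 = 0.04620.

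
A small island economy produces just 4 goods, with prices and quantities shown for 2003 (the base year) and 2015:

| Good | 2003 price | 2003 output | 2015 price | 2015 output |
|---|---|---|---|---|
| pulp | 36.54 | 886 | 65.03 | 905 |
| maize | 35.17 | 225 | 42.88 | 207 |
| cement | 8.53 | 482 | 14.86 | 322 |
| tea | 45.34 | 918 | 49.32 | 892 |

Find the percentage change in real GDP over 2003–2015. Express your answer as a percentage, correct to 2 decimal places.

Real GDP 2003 = Nominal GDP 2003 = 36.54·886 + 35.17·225 + 8.53·482 + 45.34·918 = 86021.27.
Real GDP 2015 (at 2003 prices) = 36.54·905 + 35.17·207 + 8.53·322 + 45.34·892 = 83538.83.
Real growth = 83538.83/86021.27 − 1 = -0.0289.

-2.89%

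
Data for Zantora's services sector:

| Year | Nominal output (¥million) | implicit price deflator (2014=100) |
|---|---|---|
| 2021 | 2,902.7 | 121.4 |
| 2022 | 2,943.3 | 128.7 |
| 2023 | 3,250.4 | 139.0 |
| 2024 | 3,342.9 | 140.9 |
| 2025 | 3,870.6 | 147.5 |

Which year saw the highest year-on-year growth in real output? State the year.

2025

2022: real = 2943.3/1.287 = 2286.95; growth vs 2021 (2391.02) = -4.35%.
2023: real = 3250.4/1.390 = 2338.42; growth vs 2022 (2286.95) = 2.25%.
2024: real = 3342.9/1.409 = 2372.53; growth vs 2023 (2338.42) = 1.46%.
2025: real = 3870.6/1.475 = 2624.14; growth vs 2024 (2372.53) = 10.61%.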